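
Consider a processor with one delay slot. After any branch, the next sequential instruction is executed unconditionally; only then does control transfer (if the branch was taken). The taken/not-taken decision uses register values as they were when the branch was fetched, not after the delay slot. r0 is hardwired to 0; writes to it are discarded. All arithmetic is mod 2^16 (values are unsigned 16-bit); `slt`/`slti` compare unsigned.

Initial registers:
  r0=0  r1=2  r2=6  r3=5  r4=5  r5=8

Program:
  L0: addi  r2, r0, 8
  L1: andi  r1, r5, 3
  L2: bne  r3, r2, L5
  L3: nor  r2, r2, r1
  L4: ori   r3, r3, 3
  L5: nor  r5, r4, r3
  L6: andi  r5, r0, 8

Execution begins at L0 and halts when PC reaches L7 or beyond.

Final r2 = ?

[0] addi  r2, r0, 8  →  {r0:0, r1:2, r2:8, r3:5, r4:5, r5:8}
[1] andi  r1, r5, 3  →  {r0:0, r1:0, r2:8, r3:5, r4:5, r5:8}
[2] bne  r3, r2, L5  →  {r0:0, r1:0, r2:8, r3:5, r4:5, r5:8}  ⟨branch taken⟩
[3] nor  r2, r2, r1  →  {r0:0, r1:0, r2:65527, r3:5, r4:5, r5:8}
[5] nor  r5, r4, r3  →  {r0:0, r1:0, r2:65527, r3:5, r4:5, r5:65530}
[6] andi  r5, r0, 8  →  {r0:0, r1:0, r2:65527, r3:5, r4:5, r5:0}

65527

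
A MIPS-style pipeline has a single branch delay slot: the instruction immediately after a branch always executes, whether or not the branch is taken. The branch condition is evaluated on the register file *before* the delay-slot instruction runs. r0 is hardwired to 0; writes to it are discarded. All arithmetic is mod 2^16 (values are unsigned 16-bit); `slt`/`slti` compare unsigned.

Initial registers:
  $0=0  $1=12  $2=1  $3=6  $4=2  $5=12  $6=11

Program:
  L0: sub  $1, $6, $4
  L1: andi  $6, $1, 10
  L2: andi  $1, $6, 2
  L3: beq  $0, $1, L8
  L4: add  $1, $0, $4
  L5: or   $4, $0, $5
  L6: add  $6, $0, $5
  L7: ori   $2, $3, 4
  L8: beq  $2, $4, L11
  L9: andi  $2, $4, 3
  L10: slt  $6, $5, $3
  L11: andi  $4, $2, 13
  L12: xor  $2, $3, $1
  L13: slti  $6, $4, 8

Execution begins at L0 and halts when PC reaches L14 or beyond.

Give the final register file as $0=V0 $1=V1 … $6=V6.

#0 sub  $1, $6, $4 ; 0/9/1/6/2/12/11
#1 andi  $6, $1, 10 ; 0/9/1/6/2/12/8
#2 andi  $1, $6, 2 ; 0/0/1/6/2/12/8
#3 beq  $0, $1, L8 ; 0/0/1/6/2/12/8 ; →target
#4 add  $1, $0, $4 ; 0/2/1/6/2/12/8
#8 beq  $2, $4, L11 ; 0/2/1/6/2/12/8 ; →fallthru
#9 andi  $2, $4, 3 ; 0/2/2/6/2/12/8
#10 slt  $6, $5, $3 ; 0/2/2/6/2/12/0
#11 andi  $4, $2, 13 ; 0/2/2/6/0/12/0
#12 xor  $2, $3, $1 ; 0/2/4/6/0/12/0
#13 slti  $6, $4, 8 ; 0/2/4/6/0/12/1

$0=0 $1=2 $2=4 $3=6 $4=0 $5=12 $6=1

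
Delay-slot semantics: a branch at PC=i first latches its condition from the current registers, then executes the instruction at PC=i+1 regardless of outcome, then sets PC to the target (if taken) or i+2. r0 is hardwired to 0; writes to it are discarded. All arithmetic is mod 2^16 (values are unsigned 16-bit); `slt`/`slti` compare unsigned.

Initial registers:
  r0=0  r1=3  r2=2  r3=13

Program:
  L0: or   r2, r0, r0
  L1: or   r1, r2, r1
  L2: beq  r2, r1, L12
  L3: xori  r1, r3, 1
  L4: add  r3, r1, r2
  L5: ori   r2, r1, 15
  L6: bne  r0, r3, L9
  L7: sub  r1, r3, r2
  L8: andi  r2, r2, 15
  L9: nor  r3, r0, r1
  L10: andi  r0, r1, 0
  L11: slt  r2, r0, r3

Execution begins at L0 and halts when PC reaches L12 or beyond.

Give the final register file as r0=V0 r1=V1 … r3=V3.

  step pc=0: or   r2, r0, r0  regs=(0,3,0,13)
  step pc=1: or   r1, r2, r1  regs=(0,3,0,13)
  step pc=2: beq  r2, r1, L12  cond=F  regs=(0,3,0,13)
  step pc=3: xori  r1, r3, 1  regs=(0,12,0,13)
  step pc=4: add  r3, r1, r2  regs=(0,12,0,12)
  step pc=5: ori   r2, r1, 15  regs=(0,12,15,12)
  step pc=6: bne  r0, r3, L9  cond=T  regs=(0,12,15,12)
  step pc=7: sub  r1, r3, r2  regs=(0,65533,15,12)
  step pc=9: nor  r3, r0, r1  regs=(0,65533,15,2)
  step pc=10: andi  r0, r1, 0  regs=(0,65533,15,2)
  step pc=11: slt  r2, r0, r3  regs=(0,65533,1,2)

r0=0 r1=65533 r2=1 r3=2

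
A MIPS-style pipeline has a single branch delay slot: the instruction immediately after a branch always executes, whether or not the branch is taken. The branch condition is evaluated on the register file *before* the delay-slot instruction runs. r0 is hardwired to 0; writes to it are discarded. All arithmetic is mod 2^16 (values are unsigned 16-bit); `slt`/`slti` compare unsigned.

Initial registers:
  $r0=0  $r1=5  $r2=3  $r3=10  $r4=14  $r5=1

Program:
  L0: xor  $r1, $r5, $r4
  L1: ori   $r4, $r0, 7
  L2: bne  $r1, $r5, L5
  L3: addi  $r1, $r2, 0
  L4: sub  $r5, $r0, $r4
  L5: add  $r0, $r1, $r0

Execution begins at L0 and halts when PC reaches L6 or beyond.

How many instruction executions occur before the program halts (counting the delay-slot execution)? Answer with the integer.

5

[0] xor  $r1, $r5, $r4  →  {$r0:0, $r1:15, $r2:3, $r3:10, $r4:14, $r5:1}
[1] ori   $r4, $r0, 7  →  {$r0:0, $r1:15, $r2:3, $r3:10, $r4:7, $r5:1}
[2] bne  $r1, $r5, L5  →  {$r0:0, $r1:15, $r2:3, $r3:10, $r4:7, $r5:1}  ⟨branch taken⟩
[3] addi  $r1, $r2, 0  →  {$r0:0, $r1:3, $r2:3, $r3:10, $r4:7, $r5:1}
[5] add  $r0, $r1, $r0  →  {$r0:0, $r1:3, $r2:3, $r3:10, $r4:7, $r5:1}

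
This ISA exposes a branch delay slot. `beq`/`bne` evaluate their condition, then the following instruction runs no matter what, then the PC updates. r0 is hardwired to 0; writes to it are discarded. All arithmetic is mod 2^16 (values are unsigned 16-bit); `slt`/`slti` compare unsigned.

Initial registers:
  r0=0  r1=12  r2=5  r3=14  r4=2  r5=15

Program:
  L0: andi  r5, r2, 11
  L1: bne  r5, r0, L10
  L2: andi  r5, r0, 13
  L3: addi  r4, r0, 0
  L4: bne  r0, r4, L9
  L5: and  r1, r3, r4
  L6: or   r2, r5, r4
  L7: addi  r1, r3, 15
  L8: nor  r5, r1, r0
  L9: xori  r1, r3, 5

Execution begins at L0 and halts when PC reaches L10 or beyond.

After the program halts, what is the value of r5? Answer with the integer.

#0 andi  r5, r2, 11 ; 0/12/5/14/2/1
#1 bne  r5, r0, L10 ; 0/12/5/14/2/1 ; →target
#2 andi  r5, r0, 13 ; 0/12/5/14/2/0

0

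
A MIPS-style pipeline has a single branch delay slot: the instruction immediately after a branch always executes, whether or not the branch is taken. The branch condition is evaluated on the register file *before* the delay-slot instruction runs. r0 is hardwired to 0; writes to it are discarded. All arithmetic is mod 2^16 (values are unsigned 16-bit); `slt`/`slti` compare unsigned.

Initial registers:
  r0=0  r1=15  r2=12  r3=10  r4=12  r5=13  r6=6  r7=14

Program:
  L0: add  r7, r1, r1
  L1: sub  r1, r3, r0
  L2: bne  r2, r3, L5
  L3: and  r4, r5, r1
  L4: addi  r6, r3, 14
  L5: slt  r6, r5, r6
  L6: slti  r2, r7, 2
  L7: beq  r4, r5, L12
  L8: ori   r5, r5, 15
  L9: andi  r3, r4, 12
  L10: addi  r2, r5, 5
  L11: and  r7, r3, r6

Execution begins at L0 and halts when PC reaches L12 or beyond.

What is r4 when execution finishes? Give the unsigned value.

#0 add  r7, r1, r1 ; 0/15/12/10/12/13/6/30
#1 sub  r1, r3, r0 ; 0/10/12/10/12/13/6/30
#2 bne  r2, r3, L5 ; 0/10/12/10/12/13/6/30 ; →target
#3 and  r4, r5, r1 ; 0/10/12/10/8/13/6/30
#5 slt  r6, r5, r6 ; 0/10/12/10/8/13/0/30
#6 slti  r2, r7, 2 ; 0/10/0/10/8/13/0/30
#7 beq  r4, r5, L12 ; 0/10/0/10/8/13/0/30 ; →fallthru
#8 ori   r5, r5, 15 ; 0/10/0/10/8/15/0/30
#9 andi  r3, r4, 12 ; 0/10/0/8/8/15/0/30
#10 addi  r2, r5, 5 ; 0/10/20/8/8/15/0/30
#11 and  r7, r3, r6 ; 0/10/20/8/8/15/0/0

8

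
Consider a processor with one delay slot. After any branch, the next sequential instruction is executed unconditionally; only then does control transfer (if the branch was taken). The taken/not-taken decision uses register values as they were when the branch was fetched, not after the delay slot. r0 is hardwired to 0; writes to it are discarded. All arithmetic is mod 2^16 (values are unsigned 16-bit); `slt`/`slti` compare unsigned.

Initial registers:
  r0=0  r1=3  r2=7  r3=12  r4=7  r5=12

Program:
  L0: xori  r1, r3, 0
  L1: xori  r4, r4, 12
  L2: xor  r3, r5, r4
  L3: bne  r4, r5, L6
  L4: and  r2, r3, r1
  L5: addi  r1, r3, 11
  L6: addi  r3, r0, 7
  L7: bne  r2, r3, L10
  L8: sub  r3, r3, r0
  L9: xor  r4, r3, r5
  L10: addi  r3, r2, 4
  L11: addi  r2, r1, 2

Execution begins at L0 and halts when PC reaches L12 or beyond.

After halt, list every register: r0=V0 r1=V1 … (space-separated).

  step pc=0: xori  r1, r3, 0  regs=(0,12,7,12,7,12)
  step pc=1: xori  r4, r4, 12  regs=(0,12,7,12,11,12)
  step pc=2: xor  r3, r5, r4  regs=(0,12,7,7,11,12)
  step pc=3: bne  r4, r5, L6  cond=T  regs=(0,12,7,7,11,12)
  step pc=4: and  r2, r3, r1  regs=(0,12,4,7,11,12)
  step pc=6: addi  r3, r0, 7  regs=(0,12,4,7,11,12)
  step pc=7: bne  r2, r3, L10  cond=T  regs=(0,12,4,7,11,12)
  step pc=8: sub  r3, r3, r0  regs=(0,12,4,7,11,12)
  step pc=10: addi  r3, r2, 4  regs=(0,12,4,8,11,12)
  step pc=11: addi  r2, r1, 2  regs=(0,12,14,8,11,12)

r0=0 r1=12 r2=14 r3=8 r4=11 r5=12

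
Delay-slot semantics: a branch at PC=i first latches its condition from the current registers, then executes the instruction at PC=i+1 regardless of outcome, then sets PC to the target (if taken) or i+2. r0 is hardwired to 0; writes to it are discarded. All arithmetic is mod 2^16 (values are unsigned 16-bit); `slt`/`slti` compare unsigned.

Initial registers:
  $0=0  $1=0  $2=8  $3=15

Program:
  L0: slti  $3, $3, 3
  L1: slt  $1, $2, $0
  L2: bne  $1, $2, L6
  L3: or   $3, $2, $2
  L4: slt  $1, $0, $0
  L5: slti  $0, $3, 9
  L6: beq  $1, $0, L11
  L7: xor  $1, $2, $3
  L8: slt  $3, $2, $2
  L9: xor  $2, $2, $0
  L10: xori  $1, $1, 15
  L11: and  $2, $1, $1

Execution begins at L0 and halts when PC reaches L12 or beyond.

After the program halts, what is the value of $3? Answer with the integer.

8

#0 slti  $3, $3, 3 ; 0/0/8/0
#1 slt  $1, $2, $0 ; 0/0/8/0
#2 bne  $1, $2, L6 ; 0/0/8/0 ; →target
#3 or   $3, $2, $2 ; 0/0/8/8
#6 beq  $1, $0, L11 ; 0/0/8/8 ; →target
#7 xor  $1, $2, $3 ; 0/0/8/8
#11 and  $2, $1, $1 ; 0/0/0/8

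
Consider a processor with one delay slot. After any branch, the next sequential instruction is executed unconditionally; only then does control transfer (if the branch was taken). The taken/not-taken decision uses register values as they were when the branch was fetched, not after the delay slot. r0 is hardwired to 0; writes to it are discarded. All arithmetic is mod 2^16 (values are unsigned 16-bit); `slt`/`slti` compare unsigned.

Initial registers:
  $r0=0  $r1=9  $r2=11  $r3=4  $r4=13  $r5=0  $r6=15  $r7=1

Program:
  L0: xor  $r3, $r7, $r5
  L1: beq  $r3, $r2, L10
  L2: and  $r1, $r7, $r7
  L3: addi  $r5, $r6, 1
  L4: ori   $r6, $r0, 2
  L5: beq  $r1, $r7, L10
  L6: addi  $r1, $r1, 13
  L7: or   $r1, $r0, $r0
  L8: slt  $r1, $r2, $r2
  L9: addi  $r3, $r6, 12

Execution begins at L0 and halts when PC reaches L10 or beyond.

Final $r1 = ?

PC=0  xor  $r3, $r7, $r5     | $r0=0 $r1=9 $r2=11 $r3=1 $r4=13 $r5=0 $r6=15 $r7=1
PC=1  beq  $r3, $r2, L10     | $r0=0 $r1=9 $r2=11 $r3=1 $r4=13 $r5=0 $r6=15 $r7=1  [not taken]
PC=2  and  $r1, $r7, $r7     | $r0=0 $r1=1 $r2=11 $r3=1 $r4=13 $r5=0 $r6=15 $r7=1
PC=3  addi  $r5, $r6, 1      | $r0=0 $r1=1 $r2=11 $r3=1 $r4=13 $r5=16 $r6=15 $r7=1
PC=4  ori   $r6, $r0, 2      | $r0=0 $r1=1 $r2=11 $r3=1 $r4=13 $r5=16 $r6=2 $r7=1
PC=5  beq  $r1, $r7, L10     | $r0=0 $r1=1 $r2=11 $r3=1 $r4=13 $r5=16 $r6=2 $r7=1  [TAKEN]
PC=6  addi  $r1, $r1, 13     | $r0=0 $r1=14 $r2=11 $r3=1 $r4=13 $r5=16 $r6=2 $r7=1

14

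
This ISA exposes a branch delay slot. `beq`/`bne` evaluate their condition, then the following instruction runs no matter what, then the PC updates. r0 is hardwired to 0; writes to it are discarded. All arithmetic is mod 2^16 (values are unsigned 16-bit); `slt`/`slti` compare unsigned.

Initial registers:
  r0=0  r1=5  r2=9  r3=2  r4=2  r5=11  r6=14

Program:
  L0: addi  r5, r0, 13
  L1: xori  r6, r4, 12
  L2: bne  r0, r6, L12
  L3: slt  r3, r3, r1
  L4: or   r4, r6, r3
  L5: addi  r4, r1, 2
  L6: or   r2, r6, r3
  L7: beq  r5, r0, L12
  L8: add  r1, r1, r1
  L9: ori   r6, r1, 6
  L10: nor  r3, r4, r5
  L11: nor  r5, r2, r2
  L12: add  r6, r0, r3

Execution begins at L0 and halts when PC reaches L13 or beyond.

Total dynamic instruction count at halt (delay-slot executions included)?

  step pc=0: addi  r5, r0, 13  regs=(0,5,9,2,2,13,14)
  step pc=1: xori  r6, r4, 12  regs=(0,5,9,2,2,13,14)
  step pc=2: bne  r0, r6, L12  cond=T  regs=(0,5,9,2,2,13,14)
  step pc=3: slt  r3, r3, r1  regs=(0,5,9,1,2,13,14)
  step pc=12: add  r6, r0, r3  regs=(0,5,9,1,2,13,1)

5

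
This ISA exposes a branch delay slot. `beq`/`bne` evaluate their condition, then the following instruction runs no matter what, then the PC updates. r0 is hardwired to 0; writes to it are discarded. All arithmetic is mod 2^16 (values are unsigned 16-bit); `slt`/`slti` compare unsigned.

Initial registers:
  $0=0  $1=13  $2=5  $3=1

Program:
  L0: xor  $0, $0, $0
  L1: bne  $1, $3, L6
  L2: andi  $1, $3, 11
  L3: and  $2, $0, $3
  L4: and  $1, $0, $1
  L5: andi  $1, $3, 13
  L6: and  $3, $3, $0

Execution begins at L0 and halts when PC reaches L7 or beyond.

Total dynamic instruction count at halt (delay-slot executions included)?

4

[0] xor  $0, $0, $0  →  {$0:0, $1:13, $2:5, $3:1}
[1] bne  $1, $3, L6  →  {$0:0, $1:13, $2:5, $3:1}  ⟨branch taken⟩
[2] andi  $1, $3, 11  →  {$0:0, $1:1, $2:5, $3:1}
[6] and  $3, $3, $0  →  {$0:0, $1:1, $2:5, $3:0}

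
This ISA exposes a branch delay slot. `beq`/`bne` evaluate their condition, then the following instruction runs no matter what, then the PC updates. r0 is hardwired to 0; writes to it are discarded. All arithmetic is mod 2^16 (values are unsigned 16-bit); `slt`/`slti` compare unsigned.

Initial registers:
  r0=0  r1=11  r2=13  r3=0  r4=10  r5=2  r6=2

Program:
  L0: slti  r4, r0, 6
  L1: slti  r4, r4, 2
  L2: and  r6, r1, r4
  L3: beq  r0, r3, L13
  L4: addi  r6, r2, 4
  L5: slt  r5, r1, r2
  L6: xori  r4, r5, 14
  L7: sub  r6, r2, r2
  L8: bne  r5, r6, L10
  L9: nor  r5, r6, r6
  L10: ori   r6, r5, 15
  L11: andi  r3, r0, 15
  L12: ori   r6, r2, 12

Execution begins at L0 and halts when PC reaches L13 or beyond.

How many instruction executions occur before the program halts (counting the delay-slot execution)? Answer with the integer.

5

#0 slti  r4, r0, 6 ; 0/11/13/0/1/2/2
#1 slti  r4, r4, 2 ; 0/11/13/0/1/2/2
#2 and  r6, r1, r4 ; 0/11/13/0/1/2/1
#3 beq  r0, r3, L13 ; 0/11/13/0/1/2/1 ; →target
#4 addi  r6, r2, 4 ; 0/11/13/0/1/2/17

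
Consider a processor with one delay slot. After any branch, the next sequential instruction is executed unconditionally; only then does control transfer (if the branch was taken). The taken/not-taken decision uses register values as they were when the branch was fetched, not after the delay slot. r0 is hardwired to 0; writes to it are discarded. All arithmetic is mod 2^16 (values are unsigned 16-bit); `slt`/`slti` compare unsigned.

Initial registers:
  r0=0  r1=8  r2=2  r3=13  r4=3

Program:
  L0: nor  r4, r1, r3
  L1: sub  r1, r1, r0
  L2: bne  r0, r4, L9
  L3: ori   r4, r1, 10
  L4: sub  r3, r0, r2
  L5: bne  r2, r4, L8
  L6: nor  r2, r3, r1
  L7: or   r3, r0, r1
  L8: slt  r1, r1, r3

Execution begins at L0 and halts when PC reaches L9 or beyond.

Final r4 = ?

10

[0] nor  r4, r1, r3  →  {r0:0, r1:8, r2:2, r3:13, r4:65522}
[1] sub  r1, r1, r0  →  {r0:0, r1:8, r2:2, r3:13, r4:65522}
[2] bne  r0, r4, L9  →  {r0:0, r1:8, r2:2, r3:13, r4:65522}  ⟨branch taken⟩
[3] ori   r4, r1, 10  →  {r0:0, r1:8, r2:2, r3:13, r4:10}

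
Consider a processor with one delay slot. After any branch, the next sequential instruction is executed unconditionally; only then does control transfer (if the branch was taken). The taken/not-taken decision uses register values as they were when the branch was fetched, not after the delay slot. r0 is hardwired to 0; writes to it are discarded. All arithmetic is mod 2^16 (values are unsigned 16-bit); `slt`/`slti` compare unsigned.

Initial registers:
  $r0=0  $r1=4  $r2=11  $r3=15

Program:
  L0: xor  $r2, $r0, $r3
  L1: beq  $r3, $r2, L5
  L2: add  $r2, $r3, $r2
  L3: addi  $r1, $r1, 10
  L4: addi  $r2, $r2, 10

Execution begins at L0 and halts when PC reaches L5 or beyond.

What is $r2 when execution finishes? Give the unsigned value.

30

PC=0  xor  $r2, $r0, $r3     | $r0=0 $r1=4 $r2=15 $r3=15
PC=1  beq  $r3, $r2, L5      | $r0=0 $r1=4 $r2=15 $r3=15  [TAKEN]
PC=2  add  $r2, $r3, $r2     | $r0=0 $r1=4 $r2=30 $r3=15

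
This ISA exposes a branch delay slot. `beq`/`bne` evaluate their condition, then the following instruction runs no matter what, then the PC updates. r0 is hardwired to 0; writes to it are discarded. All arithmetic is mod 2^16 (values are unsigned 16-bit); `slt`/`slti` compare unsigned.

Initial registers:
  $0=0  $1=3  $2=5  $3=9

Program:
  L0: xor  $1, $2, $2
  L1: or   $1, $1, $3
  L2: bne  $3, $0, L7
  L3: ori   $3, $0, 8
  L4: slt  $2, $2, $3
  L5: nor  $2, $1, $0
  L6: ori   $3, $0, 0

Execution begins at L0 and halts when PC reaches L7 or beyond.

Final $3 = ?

#0 xor  $1, $2, $2 ; 0/0/5/9
#1 or   $1, $1, $3 ; 0/9/5/9
#2 bne  $3, $0, L7 ; 0/9/5/9 ; →target
#3 ori   $3, $0, 8 ; 0/9/5/8

8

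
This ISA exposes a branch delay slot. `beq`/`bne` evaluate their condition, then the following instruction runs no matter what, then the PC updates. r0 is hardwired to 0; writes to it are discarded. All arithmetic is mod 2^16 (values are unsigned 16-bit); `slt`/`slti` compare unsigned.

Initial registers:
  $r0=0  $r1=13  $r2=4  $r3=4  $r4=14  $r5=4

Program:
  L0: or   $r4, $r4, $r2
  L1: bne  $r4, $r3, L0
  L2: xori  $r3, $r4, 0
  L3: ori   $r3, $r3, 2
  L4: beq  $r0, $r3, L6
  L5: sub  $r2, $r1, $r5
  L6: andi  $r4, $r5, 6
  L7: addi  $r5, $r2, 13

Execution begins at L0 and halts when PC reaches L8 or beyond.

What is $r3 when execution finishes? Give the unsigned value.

PC=0  or   $r4, $r4, $r2     | $r0=0 $r1=13 $r2=4 $r3=4 $r4=14 $r5=4
PC=1  bne  $r4, $r3, L0      | $r0=0 $r1=13 $r2=4 $r3=4 $r4=14 $r5=4  [TAKEN]
PC=2  xori  $r3, $r4, 0      | $r0=0 $r1=13 $r2=4 $r3=14 $r4=14 $r5=4
PC=0  or   $r4, $r4, $r2     | $r0=0 $r1=13 $r2=4 $r3=14 $r4=14 $r5=4
PC=1  bne  $r4, $r3, L0      | $r0=0 $r1=13 $r2=4 $r3=14 $r4=14 $r5=4  [not taken]
PC=2  xori  $r3, $r4, 0      | $r0=0 $r1=13 $r2=4 $r3=14 $r4=14 $r5=4
PC=3  ori   $r3, $r3, 2      | $r0=0 $r1=13 $r2=4 $r3=14 $r4=14 $r5=4
PC=4  beq  $r0, $r3, L6      | $r0=0 $r1=13 $r2=4 $r3=14 $r4=14 $r5=4  [not taken]
PC=5  sub  $r2, $r1, $r5     | $r0=0 $r1=13 $r2=9 $r3=14 $r4=14 $r5=4
PC=6  andi  $r4, $r5, 6      | $r0=0 $r1=13 $r2=9 $r3=14 $r4=4 $r5=4
PC=7  addi  $r5, $r2, 13     | $r0=0 $r1=13 $r2=9 $r3=14 $r4=4 $r5=22

14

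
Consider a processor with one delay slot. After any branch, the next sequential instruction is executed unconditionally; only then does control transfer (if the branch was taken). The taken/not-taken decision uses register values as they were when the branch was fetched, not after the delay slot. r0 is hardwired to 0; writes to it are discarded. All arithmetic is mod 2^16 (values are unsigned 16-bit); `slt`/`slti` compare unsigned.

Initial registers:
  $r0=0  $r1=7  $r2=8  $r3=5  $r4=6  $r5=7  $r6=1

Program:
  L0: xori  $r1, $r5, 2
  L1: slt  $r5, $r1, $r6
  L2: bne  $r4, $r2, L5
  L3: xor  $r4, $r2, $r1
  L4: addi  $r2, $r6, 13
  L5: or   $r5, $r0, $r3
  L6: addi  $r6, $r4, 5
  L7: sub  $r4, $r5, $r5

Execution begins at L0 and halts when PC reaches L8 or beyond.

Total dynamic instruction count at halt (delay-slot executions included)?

  step pc=0: xori  $r1, $r5, 2  regs=(0,5,8,5,6,7,1)
  step pc=1: slt  $r5, $r1, $r6  regs=(0,5,8,5,6,0,1)
  step pc=2: bne  $r4, $r2, L5  cond=T  regs=(0,5,8,5,6,0,1)
  step pc=3: xor  $r4, $r2, $r1  regs=(0,5,8,5,13,0,1)
  step pc=5: or   $r5, $r0, $r3  regs=(0,5,8,5,13,5,1)
  step pc=6: addi  $r6, $r4, 5  regs=(0,5,8,5,13,5,18)
  step pc=7: sub  $r4, $r5, $r5  regs=(0,5,8,5,0,5,18)

7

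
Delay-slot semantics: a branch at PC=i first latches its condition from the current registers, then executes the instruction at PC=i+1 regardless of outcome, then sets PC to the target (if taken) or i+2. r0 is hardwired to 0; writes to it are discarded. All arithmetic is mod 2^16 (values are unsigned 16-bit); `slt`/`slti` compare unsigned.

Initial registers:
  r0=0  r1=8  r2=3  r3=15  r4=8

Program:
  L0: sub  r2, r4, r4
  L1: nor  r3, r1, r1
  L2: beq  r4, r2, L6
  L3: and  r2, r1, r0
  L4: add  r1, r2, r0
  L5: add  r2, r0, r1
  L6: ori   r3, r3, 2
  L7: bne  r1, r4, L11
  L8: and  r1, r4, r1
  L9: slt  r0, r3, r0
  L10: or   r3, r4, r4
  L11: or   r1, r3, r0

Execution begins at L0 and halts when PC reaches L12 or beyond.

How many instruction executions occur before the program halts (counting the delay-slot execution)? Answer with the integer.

  step pc=0: sub  r2, r4, r4  regs=(0,8,0,15,8)
  step pc=1: nor  r3, r1, r1  regs=(0,8,0,65527,8)
  step pc=2: beq  r4, r2, L6  cond=F  regs=(0,8,0,65527,8)
  step pc=3: and  r2, r1, r0  regs=(0,8,0,65527,8)
  step pc=4: add  r1, r2, r0  regs=(0,0,0,65527,8)
  step pc=5: add  r2, r0, r1  regs=(0,0,0,65527,8)
  step pc=6: ori   r3, r3, 2  regs=(0,0,0,65527,8)
  step pc=7: bne  r1, r4, L11  cond=T  regs=(0,0,0,65527,8)
  step pc=8: and  r1, r4, r1  regs=(0,0,0,65527,8)
  step pc=11: or   r1, r3, r0  regs=(0,65527,0,65527,8)

10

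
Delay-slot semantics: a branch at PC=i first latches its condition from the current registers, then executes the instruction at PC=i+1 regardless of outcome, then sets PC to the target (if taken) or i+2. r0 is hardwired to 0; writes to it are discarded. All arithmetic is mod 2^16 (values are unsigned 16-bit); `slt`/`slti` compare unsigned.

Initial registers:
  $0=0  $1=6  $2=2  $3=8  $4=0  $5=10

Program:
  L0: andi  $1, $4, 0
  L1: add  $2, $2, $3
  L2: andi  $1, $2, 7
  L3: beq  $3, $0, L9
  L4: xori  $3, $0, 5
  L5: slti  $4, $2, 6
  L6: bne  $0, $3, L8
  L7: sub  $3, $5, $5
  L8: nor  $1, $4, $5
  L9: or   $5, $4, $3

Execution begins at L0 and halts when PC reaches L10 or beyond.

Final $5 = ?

0

PC=0  andi  $1, $4, 0        | $0=0 $1=0 $2=2 $3=8 $4=0 $5=10
PC=1  add  $2, $2, $3        | $0=0 $1=0 $2=10 $3=8 $4=0 $5=10
PC=2  andi  $1, $2, 7        | $0=0 $1=2 $2=10 $3=8 $4=0 $5=10
PC=3  beq  $3, $0, L9        | $0=0 $1=2 $2=10 $3=8 $4=0 $5=10  [not taken]
PC=4  xori  $3, $0, 5        | $0=0 $1=2 $2=10 $3=5 $4=0 $5=10
PC=5  slti  $4, $2, 6        | $0=0 $1=2 $2=10 $3=5 $4=0 $5=10
PC=6  bne  $0, $3, L8        | $0=0 $1=2 $2=10 $3=5 $4=0 $5=10  [TAKEN]
PC=7  sub  $3, $5, $5        | $0=0 $1=2 $2=10 $3=0 $4=0 $5=10
PC=8  nor  $1, $4, $5        | $0=0 $1=65525 $2=10 $3=0 $4=0 $5=10
PC=9  or   $5, $4, $3        | $0=0 $1=65525 $2=10 $3=0 $4=0 $5=0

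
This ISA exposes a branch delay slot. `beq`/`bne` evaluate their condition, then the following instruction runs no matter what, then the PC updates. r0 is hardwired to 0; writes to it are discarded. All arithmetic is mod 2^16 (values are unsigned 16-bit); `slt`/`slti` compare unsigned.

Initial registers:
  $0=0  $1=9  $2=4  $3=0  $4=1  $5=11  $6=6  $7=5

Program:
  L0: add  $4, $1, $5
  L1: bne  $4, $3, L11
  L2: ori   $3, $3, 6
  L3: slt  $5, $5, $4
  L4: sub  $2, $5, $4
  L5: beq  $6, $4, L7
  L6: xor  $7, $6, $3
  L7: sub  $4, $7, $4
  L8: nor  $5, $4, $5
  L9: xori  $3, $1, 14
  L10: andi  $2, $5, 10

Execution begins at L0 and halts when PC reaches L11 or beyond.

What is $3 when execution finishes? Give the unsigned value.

[0] add  $4, $1, $5  →  {$0:0, $1:9, $2:4, $3:0, $4:20, $5:11, $6:6, $7:5}
[1] bne  $4, $3, L11  →  {$0:0, $1:9, $2:4, $3:0, $4:20, $5:11, $6:6, $7:5}  ⟨branch taken⟩
[2] ori   $3, $3, 6  →  {$0:0, $1:9, $2:4, $3:6, $4:20, $5:11, $6:6, $7:5}

6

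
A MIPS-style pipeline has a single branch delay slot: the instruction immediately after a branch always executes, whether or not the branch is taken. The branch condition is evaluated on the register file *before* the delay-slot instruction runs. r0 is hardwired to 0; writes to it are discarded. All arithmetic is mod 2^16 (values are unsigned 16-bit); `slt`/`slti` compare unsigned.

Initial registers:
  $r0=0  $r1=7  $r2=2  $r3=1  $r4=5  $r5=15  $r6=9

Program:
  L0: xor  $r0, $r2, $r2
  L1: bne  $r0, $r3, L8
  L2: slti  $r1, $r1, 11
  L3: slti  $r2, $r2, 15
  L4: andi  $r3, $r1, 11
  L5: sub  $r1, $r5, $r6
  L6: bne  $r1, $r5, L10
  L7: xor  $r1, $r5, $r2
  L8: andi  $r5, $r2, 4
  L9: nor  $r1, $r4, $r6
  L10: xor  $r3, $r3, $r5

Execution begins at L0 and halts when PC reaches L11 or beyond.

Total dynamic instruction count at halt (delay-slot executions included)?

6

  step pc=0: xor  $r0, $r2, $r2  regs=(0,7,2,1,5,15,9)
  step pc=1: bne  $r0, $r3, L8  cond=T  regs=(0,7,2,1,5,15,9)
  step pc=2: slti  $r1, $r1, 11  regs=(0,1,2,1,5,15,9)
  step pc=8: andi  $r5, $r2, 4  regs=(0,1,2,1,5,0,9)
  step pc=9: nor  $r1, $r4, $r6  regs=(0,65522,2,1,5,0,9)
  step pc=10: xor  $r3, $r3, $r5  regs=(0,65522,2,1,5,0,9)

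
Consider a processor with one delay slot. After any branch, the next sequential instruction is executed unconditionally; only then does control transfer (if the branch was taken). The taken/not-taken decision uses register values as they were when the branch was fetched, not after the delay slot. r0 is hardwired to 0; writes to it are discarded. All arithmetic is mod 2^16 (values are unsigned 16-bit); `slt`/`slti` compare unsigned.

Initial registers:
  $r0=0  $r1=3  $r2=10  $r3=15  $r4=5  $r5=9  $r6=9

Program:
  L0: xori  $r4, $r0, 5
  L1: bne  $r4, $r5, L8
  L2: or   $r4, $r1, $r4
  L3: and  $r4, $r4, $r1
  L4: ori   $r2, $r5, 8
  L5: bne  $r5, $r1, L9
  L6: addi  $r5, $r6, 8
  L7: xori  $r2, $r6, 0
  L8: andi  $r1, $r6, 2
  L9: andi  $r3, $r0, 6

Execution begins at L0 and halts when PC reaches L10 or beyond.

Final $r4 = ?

  step pc=0: xori  $r4, $r0, 5  regs=(0,3,10,15,5,9,9)
  step pc=1: bne  $r4, $r5, L8  cond=T  regs=(0,3,10,15,5,9,9)
  step pc=2: or   $r4, $r1, $r4  regs=(0,3,10,15,7,9,9)
  step pc=8: andi  $r1, $r6, 2  regs=(0,0,10,15,7,9,9)
  step pc=9: andi  $r3, $r0, 6  regs=(0,0,10,0,7,9,9)

7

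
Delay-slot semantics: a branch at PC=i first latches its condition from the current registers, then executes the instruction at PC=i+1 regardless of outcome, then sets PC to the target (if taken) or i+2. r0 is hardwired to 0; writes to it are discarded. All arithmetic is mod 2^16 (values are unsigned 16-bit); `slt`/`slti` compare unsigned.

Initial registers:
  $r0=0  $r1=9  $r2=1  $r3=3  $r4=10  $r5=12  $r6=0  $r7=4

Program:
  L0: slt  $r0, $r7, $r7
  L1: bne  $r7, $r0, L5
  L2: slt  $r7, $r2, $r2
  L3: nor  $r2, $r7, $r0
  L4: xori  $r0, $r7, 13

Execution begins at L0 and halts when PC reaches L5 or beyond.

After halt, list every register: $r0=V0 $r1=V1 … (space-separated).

[0] slt  $r0, $r7, $r7  →  {$r0:0, $r1:9, $r2:1, $r3:3, $r4:10, $r5:12, $r6:0, $r7:4}
[1] bne  $r7, $r0, L5  →  {$r0:0, $r1:9, $r2:1, $r3:3, $r4:10, $r5:12, $r6:0, $r7:4}  ⟨branch taken⟩
[2] slt  $r7, $r2, $r2  →  {$r0:0, $r1:9, $r2:1, $r3:3, $r4:10, $r5:12, $r6:0, $r7:0}

$r0=0 $r1=9 $r2=1 $r3=3 $r4=10 $r5=12 $r6=0 $r7=0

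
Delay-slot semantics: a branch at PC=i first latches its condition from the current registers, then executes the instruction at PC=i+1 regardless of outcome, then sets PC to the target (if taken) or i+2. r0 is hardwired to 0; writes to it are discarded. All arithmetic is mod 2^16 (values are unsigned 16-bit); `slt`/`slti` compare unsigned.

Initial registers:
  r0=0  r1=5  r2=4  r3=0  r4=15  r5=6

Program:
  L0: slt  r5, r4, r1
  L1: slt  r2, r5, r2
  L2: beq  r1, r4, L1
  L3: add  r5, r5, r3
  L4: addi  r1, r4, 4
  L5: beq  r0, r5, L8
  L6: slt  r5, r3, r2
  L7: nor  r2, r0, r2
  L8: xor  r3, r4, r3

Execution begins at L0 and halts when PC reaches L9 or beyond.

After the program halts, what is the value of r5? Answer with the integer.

1

PC=0  slt  r5, r4, r1        | r0=0 r1=5 r2=4 r3=0 r4=15 r5=0
PC=1  slt  r2, r5, r2        | r0=0 r1=5 r2=1 r3=0 r4=15 r5=0
PC=2  beq  r1, r4, L1        | r0=0 r1=5 r2=1 r3=0 r4=15 r5=0  [not taken]
PC=3  add  r5, r5, r3        | r0=0 r1=5 r2=1 r3=0 r4=15 r5=0
PC=4  addi  r1, r4, 4        | r0=0 r1=19 r2=1 r3=0 r4=15 r5=0
PC=5  beq  r0, r5, L8        | r0=0 r1=19 r2=1 r3=0 r4=15 r5=0  [TAKEN]
PC=6  slt  r5, r3, r2        | r0=0 r1=19 r2=1 r3=0 r4=15 r5=1
PC=8  xor  r3, r4, r3        | r0=0 r1=19 r2=1 r3=15 r4=15 r5=1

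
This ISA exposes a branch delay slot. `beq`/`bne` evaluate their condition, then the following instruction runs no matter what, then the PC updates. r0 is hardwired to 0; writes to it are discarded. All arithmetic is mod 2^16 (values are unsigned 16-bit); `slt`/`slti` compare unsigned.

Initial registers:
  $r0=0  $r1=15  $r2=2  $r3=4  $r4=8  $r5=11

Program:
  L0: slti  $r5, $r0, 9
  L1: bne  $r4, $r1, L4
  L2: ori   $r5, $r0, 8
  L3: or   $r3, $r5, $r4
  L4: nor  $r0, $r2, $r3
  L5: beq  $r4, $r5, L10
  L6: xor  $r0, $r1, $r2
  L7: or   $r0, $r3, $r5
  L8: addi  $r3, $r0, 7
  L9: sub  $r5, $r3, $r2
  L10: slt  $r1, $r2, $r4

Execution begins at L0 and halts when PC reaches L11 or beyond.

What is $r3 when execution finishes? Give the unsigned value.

4

[0] slti  $r5, $r0, 9  →  {$r0:0, $r1:15, $r2:2, $r3:4, $r4:8, $r5:1}
[1] bne  $r4, $r1, L4  →  {$r0:0, $r1:15, $r2:2, $r3:4, $r4:8, $r5:1}  ⟨branch taken⟩
[2] ori   $r5, $r0, 8  →  {$r0:0, $r1:15, $r2:2, $r3:4, $r4:8, $r5:8}
[4] nor  $r0, $r2, $r3  →  {$r0:0, $r1:15, $r2:2, $r3:4, $r4:8, $r5:8}
[5] beq  $r4, $r5, L10  →  {$r0:0, $r1:15, $r2:2, $r3:4, $r4:8, $r5:8}  ⟨branch taken⟩
[6] xor  $r0, $r1, $r2  →  {$r0:0, $r1:15, $r2:2, $r3:4, $r4:8, $r5:8}
[10] slt  $r1, $r2, $r4  →  {$r0:0, $r1:1, $r2:2, $r3:4, $r4:8, $r5:8}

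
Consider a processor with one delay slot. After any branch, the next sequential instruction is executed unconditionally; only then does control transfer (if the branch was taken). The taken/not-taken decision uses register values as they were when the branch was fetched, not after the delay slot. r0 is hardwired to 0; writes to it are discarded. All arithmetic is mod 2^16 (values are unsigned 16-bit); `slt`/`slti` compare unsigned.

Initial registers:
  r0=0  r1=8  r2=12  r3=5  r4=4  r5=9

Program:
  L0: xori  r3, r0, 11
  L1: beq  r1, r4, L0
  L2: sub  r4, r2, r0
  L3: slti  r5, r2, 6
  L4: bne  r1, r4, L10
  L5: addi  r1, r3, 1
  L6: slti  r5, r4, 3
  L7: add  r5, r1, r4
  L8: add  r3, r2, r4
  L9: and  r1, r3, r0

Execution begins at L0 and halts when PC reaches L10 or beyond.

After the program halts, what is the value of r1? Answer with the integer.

12

#0 xori  r3, r0, 11 ; 0/8/12/11/4/9
#1 beq  r1, r4, L0 ; 0/8/12/11/4/9 ; →fallthru
#2 sub  r4, r2, r0 ; 0/8/12/11/12/9
#3 slti  r5, r2, 6 ; 0/8/12/11/12/0
#4 bne  r1, r4, L10 ; 0/8/12/11/12/0 ; →target
#5 addi  r1, r3, 1 ; 0/12/12/11/12/0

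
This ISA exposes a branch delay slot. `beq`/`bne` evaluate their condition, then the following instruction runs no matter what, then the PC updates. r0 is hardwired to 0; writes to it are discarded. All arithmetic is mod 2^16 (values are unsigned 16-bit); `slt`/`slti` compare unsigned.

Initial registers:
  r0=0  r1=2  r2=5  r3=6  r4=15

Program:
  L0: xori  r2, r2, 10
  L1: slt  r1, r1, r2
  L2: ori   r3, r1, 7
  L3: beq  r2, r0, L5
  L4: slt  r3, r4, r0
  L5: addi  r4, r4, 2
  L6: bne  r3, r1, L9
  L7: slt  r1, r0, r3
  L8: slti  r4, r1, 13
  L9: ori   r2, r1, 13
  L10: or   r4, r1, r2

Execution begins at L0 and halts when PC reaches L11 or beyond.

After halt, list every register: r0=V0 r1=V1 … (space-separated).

PC=0  xori  r2, r2, 10       | r0=0 r1=2 r2=15 r3=6 r4=15
PC=1  slt  r1, r1, r2        | r0=0 r1=1 r2=15 r3=6 r4=15
PC=2  ori   r3, r1, 7        | r0=0 r1=1 r2=15 r3=7 r4=15
PC=3  beq  r2, r0, L5        | r0=0 r1=1 r2=15 r3=7 r4=15  [not taken]
PC=4  slt  r3, r4, r0        | r0=0 r1=1 r2=15 r3=0 r4=15
PC=5  addi  r4, r4, 2        | r0=0 r1=1 r2=15 r3=0 r4=17
PC=6  bne  r3, r1, L9        | r0=0 r1=1 r2=15 r3=0 r4=17  [TAKEN]
PC=7  slt  r1, r0, r3        | r0=0 r1=0 r2=15 r3=0 r4=17
PC=9  ori   r2, r1, 13       | r0=0 r1=0 r2=13 r3=0 r4=17
PC=10 or   r4, r1, r2        | r0=0 r1=0 r2=13 r3=0 r4=13

r0=0 r1=0 r2=13 r3=0 r4=13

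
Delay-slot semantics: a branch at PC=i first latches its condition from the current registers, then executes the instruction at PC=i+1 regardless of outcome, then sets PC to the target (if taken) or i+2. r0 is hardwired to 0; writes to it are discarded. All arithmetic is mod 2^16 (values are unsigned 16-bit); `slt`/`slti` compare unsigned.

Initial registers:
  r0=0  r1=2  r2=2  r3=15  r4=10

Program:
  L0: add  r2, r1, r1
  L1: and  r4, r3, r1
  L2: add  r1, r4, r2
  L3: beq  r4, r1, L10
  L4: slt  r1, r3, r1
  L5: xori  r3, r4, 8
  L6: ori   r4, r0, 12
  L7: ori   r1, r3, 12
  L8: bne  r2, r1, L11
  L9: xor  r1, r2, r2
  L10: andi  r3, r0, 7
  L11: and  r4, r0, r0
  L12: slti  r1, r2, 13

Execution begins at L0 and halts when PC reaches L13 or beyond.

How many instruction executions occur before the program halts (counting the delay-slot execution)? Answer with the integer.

12

[0] add  r2, r1, r1  →  {r0:0, r1:2, r2:4, r3:15, r4:10}
[1] and  r4, r3, r1  →  {r0:0, r1:2, r2:4, r3:15, r4:2}
[2] add  r1, r4, r2  →  {r0:0, r1:6, r2:4, r3:15, r4:2}
[3] beq  r4, r1, L10  →  {r0:0, r1:6, r2:4, r3:15, r4:2}  ⟨branch fallthrough⟩
[4] slt  r1, r3, r1  →  {r0:0, r1:0, r2:4, r3:15, r4:2}
[5] xori  r3, r4, 8  →  {r0:0, r1:0, r2:4, r3:10, r4:2}
[6] ori   r4, r0, 12  →  {r0:0, r1:0, r2:4, r3:10, r4:12}
[7] ori   r1, r3, 12  →  {r0:0, r1:14, r2:4, r3:10, r4:12}
[8] bne  r2, r1, L11  →  {r0:0, r1:14, r2:4, r3:10, r4:12}  ⟨branch taken⟩
[9] xor  r1, r2, r2  →  {r0:0, r1:0, r2:4, r3:10, r4:12}
[11] and  r4, r0, r0  →  {r0:0, r1:0, r2:4, r3:10, r4:0}
[12] slti  r1, r2, 13  →  {r0:0, r1:1, r2:4, r3:10, r4:0}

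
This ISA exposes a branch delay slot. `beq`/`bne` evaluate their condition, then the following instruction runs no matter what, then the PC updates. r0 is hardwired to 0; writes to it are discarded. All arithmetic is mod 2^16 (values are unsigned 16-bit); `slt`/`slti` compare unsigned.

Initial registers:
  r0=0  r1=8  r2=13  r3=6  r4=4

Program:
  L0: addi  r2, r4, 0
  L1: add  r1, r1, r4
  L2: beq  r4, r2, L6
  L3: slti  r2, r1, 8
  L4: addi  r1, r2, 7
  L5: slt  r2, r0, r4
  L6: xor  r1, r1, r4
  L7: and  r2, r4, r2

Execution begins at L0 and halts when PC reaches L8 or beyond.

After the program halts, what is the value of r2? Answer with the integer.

#0 addi  r2, r4, 0 ; 0/8/4/6/4
#1 add  r1, r1, r4 ; 0/12/4/6/4
#2 beq  r4, r2, L6 ; 0/12/4/6/4 ; →target
#3 slti  r2, r1, 8 ; 0/12/0/6/4
#6 xor  r1, r1, r4 ; 0/8/0/6/4
#7 and  r2, r4, r2 ; 0/8/0/6/4

0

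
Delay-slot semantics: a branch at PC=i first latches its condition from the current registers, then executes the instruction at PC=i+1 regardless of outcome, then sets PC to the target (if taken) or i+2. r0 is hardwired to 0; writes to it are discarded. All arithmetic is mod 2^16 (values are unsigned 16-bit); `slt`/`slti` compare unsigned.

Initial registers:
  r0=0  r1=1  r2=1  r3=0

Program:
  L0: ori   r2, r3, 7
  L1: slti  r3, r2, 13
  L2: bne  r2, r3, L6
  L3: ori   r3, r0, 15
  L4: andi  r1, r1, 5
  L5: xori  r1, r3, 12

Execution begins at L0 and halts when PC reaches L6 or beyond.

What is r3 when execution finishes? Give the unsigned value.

15

[0] ori   r2, r3, 7  →  {r0:0, r1:1, r2:7, r3:0}
[1] slti  r3, r2, 13  →  {r0:0, r1:1, r2:7, r3:1}
[2] bne  r2, r3, L6  →  {r0:0, r1:1, r2:7, r3:1}  ⟨branch taken⟩
[3] ori   r3, r0, 15  →  {r0:0, r1:1, r2:7, r3:15}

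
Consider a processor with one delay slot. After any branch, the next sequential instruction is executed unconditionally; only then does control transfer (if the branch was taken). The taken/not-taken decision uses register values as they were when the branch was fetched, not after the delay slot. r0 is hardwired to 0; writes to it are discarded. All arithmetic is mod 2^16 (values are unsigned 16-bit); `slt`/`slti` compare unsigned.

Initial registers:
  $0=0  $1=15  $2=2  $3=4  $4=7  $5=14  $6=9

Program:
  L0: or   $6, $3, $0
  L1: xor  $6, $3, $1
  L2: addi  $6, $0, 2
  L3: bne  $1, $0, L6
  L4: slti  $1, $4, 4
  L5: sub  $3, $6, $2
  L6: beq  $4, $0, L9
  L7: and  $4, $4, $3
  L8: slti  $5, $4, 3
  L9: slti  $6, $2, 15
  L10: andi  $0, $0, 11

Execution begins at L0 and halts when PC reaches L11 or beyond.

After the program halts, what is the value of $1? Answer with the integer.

PC=0  or   $6, $3, $0        | $0=0 $1=15 $2=2 $3=4 $4=7 $5=14 $6=4
PC=1  xor  $6, $3, $1        | $0=0 $1=15 $2=2 $3=4 $4=7 $5=14 $6=11
PC=2  addi  $6, $0, 2        | $0=0 $1=15 $2=2 $3=4 $4=7 $5=14 $6=2
PC=3  bne  $1, $0, L6        | $0=0 $1=15 $2=2 $3=4 $4=7 $5=14 $6=2  [TAKEN]
PC=4  slti  $1, $4, 4        | $0=0 $1=0 $2=2 $3=4 $4=7 $5=14 $6=2
PC=6  beq  $4, $0, L9        | $0=0 $1=0 $2=2 $3=4 $4=7 $5=14 $6=2  [not taken]
PC=7  and  $4, $4, $3        | $0=0 $1=0 $2=2 $3=4 $4=4 $5=14 $6=2
PC=8  slti  $5, $4, 3        | $0=0 $1=0 $2=2 $3=4 $4=4 $5=0 $6=2
PC=9  slti  $6, $2, 15       | $0=0 $1=0 $2=2 $3=4 $4=4 $5=0 $6=1
PC=10 andi  $0, $0, 11       | $0=0 $1=0 $2=2 $3=4 $4=4 $5=0 $6=1

0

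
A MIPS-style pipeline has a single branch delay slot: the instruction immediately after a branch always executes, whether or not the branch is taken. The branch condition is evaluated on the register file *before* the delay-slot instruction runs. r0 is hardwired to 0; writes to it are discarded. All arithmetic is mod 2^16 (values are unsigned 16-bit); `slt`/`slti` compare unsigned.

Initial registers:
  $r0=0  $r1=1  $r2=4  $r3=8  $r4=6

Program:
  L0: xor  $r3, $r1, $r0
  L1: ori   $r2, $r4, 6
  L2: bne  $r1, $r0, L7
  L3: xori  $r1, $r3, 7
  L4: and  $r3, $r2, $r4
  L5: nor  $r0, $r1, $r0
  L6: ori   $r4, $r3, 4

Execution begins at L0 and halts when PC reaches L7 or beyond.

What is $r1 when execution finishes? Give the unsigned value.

6

  step pc=0: xor  $r3, $r1, $r0  regs=(0,1,4,1,6)
  step pc=1: ori   $r2, $r4, 6  regs=(0,1,6,1,6)
  step pc=2: bne  $r1, $r0, L7  cond=T  regs=(0,1,6,1,6)
  step pc=3: xori  $r1, $r3, 7  regs=(0,6,6,1,6)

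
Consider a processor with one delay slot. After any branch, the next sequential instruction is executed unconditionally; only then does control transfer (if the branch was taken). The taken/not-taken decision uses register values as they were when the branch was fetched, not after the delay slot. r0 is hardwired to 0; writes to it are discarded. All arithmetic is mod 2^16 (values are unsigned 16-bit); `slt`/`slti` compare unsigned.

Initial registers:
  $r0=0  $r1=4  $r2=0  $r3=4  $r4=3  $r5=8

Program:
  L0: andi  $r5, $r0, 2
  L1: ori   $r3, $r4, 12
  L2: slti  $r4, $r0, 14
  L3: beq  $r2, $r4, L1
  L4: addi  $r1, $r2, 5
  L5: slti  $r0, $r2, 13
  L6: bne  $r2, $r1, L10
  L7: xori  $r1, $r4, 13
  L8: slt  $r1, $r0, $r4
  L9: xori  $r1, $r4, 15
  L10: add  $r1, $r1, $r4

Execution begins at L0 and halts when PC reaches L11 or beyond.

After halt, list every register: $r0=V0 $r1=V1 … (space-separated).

PC=0  andi  $r5, $r0, 2      | $r0=0 $r1=4 $r2=0 $r3=4 $r4=3 $r5=0
PC=1  ori   $r3, $r4, 12     | $r0=0 $r1=4 $r2=0 $r3=15 $r4=3 $r5=0
PC=2  slti  $r4, $r0, 14     | $r0=0 $r1=4 $r2=0 $r3=15 $r4=1 $r5=0
PC=3  beq  $r2, $r4, L1      | $r0=0 $r1=4 $r2=0 $r3=15 $r4=1 $r5=0  [not taken]
PC=4  addi  $r1, $r2, 5      | $r0=0 $r1=5 $r2=0 $r3=15 $r4=1 $r5=0
PC=5  slti  $r0, $r2, 13     | $r0=0 $r1=5 $r2=0 $r3=15 $r4=1 $r5=0
PC=6  bne  $r2, $r1, L10     | $r0=0 $r1=5 $r2=0 $r3=15 $r4=1 $r5=0  [TAKEN]
PC=7  xori  $r1, $r4, 13     | $r0=0 $r1=12 $r2=0 $r3=15 $r4=1 $r5=0
PC=10 add  $r1, $r1, $r4     | $r0=0 $r1=13 $r2=0 $r3=15 $r4=1 $r5=0

$r0=0 $r1=13 $r2=0 $r3=15 $r4=1 $r5=0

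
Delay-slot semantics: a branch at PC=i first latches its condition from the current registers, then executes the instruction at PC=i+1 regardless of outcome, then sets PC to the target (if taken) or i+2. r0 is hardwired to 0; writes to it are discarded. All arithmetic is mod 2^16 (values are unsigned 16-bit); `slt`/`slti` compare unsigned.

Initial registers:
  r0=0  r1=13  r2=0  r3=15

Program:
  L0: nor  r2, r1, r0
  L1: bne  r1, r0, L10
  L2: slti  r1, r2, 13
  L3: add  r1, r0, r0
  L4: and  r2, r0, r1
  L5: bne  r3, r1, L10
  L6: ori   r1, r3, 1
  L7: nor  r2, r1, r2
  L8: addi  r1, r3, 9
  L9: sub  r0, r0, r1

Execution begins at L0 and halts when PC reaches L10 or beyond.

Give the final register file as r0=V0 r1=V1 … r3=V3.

r0=0 r1=0 r2=65522 r3=15

PC=0  nor  r2, r1, r0        | r0=0 r1=13 r2=65522 r3=15
PC=1  bne  r1, r0, L10       | r0=0 r1=13 r2=65522 r3=15  [TAKEN]
PC=2  slti  r1, r2, 13       | r0=0 r1=0 r2=65522 r3=15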